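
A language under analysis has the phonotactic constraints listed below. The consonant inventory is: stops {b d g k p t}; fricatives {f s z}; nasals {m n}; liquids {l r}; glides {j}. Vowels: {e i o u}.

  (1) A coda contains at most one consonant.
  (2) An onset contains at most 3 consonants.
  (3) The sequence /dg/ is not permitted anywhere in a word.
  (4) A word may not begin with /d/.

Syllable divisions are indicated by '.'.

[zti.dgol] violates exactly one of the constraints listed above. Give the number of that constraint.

[zti.dgol]: contains banned sequence /dg/.
This is a violation of constraint 3: "The sequence /dg/ is not permitted anywhere in a word."
The remaining constraints (1, 2, 4) are satisfied.

3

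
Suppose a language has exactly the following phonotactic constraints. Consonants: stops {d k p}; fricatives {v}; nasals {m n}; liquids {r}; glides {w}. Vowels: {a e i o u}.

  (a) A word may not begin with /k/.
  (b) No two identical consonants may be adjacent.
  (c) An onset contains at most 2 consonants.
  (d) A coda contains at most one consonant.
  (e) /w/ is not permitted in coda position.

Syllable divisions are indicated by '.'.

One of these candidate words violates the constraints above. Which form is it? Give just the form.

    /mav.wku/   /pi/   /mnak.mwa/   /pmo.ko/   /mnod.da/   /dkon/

/mav.wku/ — σ1 onset /m/, coda /v/ ok; σ2 onset /wk/ (2C), coda /∅/ ok → well-formed
/pi/ — σ1 onset /p/, coda /∅/ ok → well-formed
/mnak.mwa/ — σ1 onset /mn/ (2C), coda /k/ ok; σ2 onset /mw/ (2C), coda /∅/ ok → well-formed
/pmo.ko/ — σ1 onset /pm/ (2C), coda /∅/ ok; σ2 onset /k/, coda /∅/ ok → well-formed
/mnod.da/ — violates constraint (b): adjacent identical consonants /dd/ → ill-formed
/dkon/ — σ1 onset /dk/ (2C), coda /n/ ok → well-formed

/mnod.da/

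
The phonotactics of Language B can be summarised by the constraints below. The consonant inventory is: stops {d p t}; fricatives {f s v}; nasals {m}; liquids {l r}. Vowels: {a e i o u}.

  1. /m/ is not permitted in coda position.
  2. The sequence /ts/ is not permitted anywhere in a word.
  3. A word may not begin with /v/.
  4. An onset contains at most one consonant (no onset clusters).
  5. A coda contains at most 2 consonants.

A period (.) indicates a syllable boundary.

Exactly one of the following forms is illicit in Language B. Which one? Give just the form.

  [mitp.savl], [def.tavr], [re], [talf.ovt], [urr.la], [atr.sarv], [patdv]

[patdv]

[mitp.savl] — σ1 onset /m/, coda /tp/ (2C) ok; σ2 onset /s/, coda /vl/ (2C) ok → licit
[def.tavr] — σ1 onset /d/, coda /f/ ok; σ2 onset /t/, coda /vr/ (2C) ok → licit
[re] — σ1 onset /r/, coda /∅/ ok → licit
[talf.ovt] — σ1 onset /t/, coda /lf/ (2C) ok; σ2 onset /∅/, coda /vt/ (2C) ok → licit
[urr.la] — σ1 onset /∅/, coda /rr/ (2C) ok; σ2 onset /l/, coda /∅/ ok → licit
[atr.sarv] — σ1 onset /∅/, coda /tr/ (2C) ok; σ2 onset /s/, coda /rv/ (2C) ok → licit
[patdv] — violates constraint 5: syllable 1 coda /tdv/ has 3 consonants (> 2) → illicit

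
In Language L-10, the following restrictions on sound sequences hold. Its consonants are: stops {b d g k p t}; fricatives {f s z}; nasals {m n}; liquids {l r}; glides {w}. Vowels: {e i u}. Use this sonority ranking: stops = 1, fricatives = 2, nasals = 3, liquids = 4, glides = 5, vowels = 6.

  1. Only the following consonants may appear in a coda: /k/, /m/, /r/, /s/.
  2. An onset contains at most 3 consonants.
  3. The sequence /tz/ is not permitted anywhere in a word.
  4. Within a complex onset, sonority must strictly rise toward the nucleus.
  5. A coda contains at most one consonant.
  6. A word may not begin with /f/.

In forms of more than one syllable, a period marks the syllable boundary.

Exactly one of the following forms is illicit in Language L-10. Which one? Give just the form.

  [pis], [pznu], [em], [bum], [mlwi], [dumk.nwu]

[pis] — σ1 onset /p/, coda /s/ ok → licit
[pznu] — σ1 onset /pzn/ (1→2→3 rises), coda /∅/ ok → licit
[em] — σ1 onset /∅/, coda /m/ ok → licit
[bum] — σ1 onset /b/, coda /m/ ok → licit
[mlwi] — σ1 onset /mlw/ (3→4→5 rises), coda /∅/ ok → licit
[dumk.nwu] — violates constraint 5: syllable 1 coda /mk/ has 2 consonants (> 1) → illicit

[dumk.nwu]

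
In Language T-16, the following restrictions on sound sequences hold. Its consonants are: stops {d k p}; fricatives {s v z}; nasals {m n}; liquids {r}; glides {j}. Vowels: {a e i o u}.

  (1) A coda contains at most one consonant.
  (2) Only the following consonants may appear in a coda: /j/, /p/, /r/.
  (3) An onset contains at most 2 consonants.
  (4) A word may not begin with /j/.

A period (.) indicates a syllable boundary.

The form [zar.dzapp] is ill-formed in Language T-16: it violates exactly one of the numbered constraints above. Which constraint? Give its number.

1

[zar.dzapp]: syllable 2 coda /pp/ has 2 consonants (> 1).
This is a violation of constraint 1: "A coda contains at most one consonant."
The remaining constraints (2, 3, 4) are satisfied.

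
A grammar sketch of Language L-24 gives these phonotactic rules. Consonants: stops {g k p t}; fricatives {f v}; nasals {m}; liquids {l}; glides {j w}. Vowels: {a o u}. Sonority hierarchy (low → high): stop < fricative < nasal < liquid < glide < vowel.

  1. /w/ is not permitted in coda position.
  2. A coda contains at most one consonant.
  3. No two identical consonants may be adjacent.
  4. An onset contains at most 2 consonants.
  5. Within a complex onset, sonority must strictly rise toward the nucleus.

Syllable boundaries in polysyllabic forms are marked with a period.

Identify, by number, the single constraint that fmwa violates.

fmwa: syllable 1 onset /fmw/ has 3 consonants (> 2).
This is a violation of constraint 4: "An onset contains at most 2 consonants."
The remaining constraints (1, 2, 3, 5) are satisfied.

4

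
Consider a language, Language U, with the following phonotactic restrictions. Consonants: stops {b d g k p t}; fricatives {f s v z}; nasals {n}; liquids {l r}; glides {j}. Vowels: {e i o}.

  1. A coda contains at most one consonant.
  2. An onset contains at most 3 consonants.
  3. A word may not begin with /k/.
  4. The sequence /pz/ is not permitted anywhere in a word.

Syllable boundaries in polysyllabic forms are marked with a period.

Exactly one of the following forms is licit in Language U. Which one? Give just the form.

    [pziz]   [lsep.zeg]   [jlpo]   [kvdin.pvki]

[pziz] — violates constraint 4: contains banned sequence /pz/ → illicit
[lsep.zeg] — violates constraint 4: contains banned sequence /pz/ → illicit
[jlpo] — σ1 onset /jlp/ (3C), coda /∅/ ok → licit
[kvdin.pvki] — violates constraint 3: word begins with /k/ → illicit

[jlpo]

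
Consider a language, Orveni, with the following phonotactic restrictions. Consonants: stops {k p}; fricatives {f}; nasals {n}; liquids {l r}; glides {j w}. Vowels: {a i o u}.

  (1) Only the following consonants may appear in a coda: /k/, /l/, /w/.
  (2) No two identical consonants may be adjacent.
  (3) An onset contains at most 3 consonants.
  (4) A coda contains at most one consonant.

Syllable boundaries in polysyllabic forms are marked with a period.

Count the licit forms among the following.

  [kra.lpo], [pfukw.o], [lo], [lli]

[kra.lpo] — σ1 onset /kr/ (2C), coda /∅/ ok; σ2 onset /lp/ (2C), coda /∅/ ok → licit
[pfukw.o] — violates constraint 4: syllable 1 coda /kw/ has 2 consonants (> 1) → illicit
[lo] — σ1 onset /l/, coda /∅/ ok → licit
[lli] — violates constraint 2: adjacent identical consonants /ll/ → illicit
Licit: [kra.lpo], [lo] → 2.

2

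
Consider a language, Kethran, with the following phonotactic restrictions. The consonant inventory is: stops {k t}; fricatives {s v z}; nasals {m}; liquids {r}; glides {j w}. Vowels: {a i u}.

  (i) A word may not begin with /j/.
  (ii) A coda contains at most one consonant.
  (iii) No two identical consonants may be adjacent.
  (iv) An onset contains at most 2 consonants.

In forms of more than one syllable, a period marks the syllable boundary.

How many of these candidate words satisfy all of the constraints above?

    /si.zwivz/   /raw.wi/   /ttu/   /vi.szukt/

0

/si.zwivz/ — violates constraint (ii): syllable 2 coda /vz/ has 2 consonants (> 1) → not permitted
/raw.wi/ — violates constraint (iii): adjacent identical consonants /ww/ → not permitted
/ttu/ — violates constraint (iii): adjacent identical consonants /tt/ → not permitted
/vi.szukt/ — violates constraint (ii): syllable 2 coda /kt/ has 2 consonants (> 1) → not permitted
No form is permitted → 0.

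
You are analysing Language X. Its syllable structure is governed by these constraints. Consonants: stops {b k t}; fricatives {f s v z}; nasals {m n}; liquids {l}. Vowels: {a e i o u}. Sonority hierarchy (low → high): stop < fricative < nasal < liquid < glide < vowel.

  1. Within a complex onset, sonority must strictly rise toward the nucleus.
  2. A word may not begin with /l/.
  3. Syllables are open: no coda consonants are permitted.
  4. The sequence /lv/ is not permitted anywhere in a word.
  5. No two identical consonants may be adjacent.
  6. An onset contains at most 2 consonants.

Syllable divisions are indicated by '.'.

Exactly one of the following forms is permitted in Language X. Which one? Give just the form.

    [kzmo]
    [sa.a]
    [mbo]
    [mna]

[sa.a]

[kzmo] — violates constraint 6: syllable 1 onset /kzm/ has 3 consonants (> 2) → not permitted
[sa.a] — σ1 onset /s/, coda /∅/ ok; σ2 onset /∅/, coda /∅/ ok → permitted
[mbo] — violates constraint 1: syllable 1 onset /mb/: /m/ (nasal, 3) → /b/ (stop, 1) does not rise → not permitted
[mna] — violates constraint 1: syllable 1 onset /mn/: /m/ (nasal, 3) → /n/ (nasal, 3) does not rise → not permitted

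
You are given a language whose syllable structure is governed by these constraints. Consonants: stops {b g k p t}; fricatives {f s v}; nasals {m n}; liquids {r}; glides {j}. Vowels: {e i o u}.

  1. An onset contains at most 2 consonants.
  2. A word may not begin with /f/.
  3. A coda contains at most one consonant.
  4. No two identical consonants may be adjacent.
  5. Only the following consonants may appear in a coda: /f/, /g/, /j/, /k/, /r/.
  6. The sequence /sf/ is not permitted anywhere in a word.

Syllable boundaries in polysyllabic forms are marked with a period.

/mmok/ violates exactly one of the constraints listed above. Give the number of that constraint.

4

/mmok/: adjacent identical consonants /mm/.
This is a violation of constraint 4: "No two identical consonants may be adjacent."
The remaining constraints (1, 2, 3, 5, 6) are satisfied.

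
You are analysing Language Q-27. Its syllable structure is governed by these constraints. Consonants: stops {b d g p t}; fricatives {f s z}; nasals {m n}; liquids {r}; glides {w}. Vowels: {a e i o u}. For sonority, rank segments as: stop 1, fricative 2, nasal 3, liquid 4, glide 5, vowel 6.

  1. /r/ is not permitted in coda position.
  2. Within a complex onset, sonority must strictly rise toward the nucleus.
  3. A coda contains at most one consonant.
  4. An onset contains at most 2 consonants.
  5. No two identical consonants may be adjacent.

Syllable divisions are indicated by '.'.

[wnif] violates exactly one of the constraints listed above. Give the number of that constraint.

[wnif]: syllable 1 onset /wn/: /w/ (glide, 5) → /n/ (nasal, 3) does not rise.
This is a violation of constraint 2: "Within a complex onset, sonority must strictly rise toward the nucleus."
The remaining constraints (1, 3, 4, 5) are satisfied.

2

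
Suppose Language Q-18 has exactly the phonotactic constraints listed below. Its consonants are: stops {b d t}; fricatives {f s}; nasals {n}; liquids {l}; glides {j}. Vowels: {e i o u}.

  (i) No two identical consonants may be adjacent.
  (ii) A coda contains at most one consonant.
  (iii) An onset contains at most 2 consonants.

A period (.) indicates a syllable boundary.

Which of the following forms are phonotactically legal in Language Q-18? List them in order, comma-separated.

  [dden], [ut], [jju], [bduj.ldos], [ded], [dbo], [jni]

[dden] — violates constraint (i): adjacent identical consonants /dd/ → phonotactically illegal
[ut] — σ1 onset /∅/, coda /t/ ok → phonotactically legal
[jju] — violates constraint (i): adjacent identical consonants /jj/ → phonotactically illegal
[bduj.ldos] — σ1 onset /bd/ (2C), coda /j/ ok; σ2 onset /ld/ (2C), coda /s/ ok → phonotactically legal
[ded] — σ1 onset /d/, coda /d/ ok → phonotactically legal
[dbo] — σ1 onset /db/ (2C), coda /∅/ ok → phonotactically legal
[jni] — σ1 onset /jn/ (2C), coda /∅/ ok → phonotactically legal

[ut], [bduj.ldos], [ded], [dbo], [jni]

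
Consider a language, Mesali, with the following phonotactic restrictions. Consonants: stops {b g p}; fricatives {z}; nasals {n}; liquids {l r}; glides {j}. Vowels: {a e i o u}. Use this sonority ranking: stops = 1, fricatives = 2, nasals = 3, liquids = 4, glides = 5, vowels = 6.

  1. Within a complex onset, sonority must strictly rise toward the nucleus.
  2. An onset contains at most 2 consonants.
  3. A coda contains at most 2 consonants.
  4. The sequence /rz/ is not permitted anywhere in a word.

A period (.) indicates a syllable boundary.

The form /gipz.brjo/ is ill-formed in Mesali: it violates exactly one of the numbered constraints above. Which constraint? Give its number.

/gipz.brjo/: syllable 2 onset /brj/ has 3 consonants (> 2).
This is a violation of constraint 2: "An onset contains at most 2 consonants."
The remaining constraints (1, 3, 4) are satisfied.

2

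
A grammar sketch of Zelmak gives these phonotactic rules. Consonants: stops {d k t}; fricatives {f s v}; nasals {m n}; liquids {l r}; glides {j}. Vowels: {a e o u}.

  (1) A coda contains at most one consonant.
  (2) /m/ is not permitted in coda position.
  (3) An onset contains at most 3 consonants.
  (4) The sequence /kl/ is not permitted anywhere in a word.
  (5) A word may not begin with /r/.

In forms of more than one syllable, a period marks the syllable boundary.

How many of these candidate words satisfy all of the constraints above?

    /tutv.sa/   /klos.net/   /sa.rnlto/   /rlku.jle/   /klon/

0

/tutv.sa/ — violates constraint 1: syllable 1 coda /tv/ has 2 consonants (> 1) → phonotactically illegal
/klos.net/ — violates constraint 4: contains banned sequence /kl/ → phonotactically illegal
/sa.rnlto/ — violates constraint 3: syllable 2 onset /rnlt/ has 4 consonants (> 3) → phonotactically illegal
/rlku.jle/ — violates constraint 5: word begins with /r/ → phonotactically illegal
/klon/ — violates constraint 4: contains banned sequence /kl/ → phonotactically illegal
No form is phonotactically legal → 0.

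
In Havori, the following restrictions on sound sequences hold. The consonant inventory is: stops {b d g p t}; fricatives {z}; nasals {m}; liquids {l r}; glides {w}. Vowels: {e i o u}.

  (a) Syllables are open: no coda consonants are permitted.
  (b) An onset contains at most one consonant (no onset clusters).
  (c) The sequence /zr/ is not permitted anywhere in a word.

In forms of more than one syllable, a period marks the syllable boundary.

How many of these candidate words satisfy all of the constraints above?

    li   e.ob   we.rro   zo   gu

li — σ1 onset /l/, coda /∅/ ok → phonotactically legal
e.ob — violates constraint (a): syllable 2 coda /b/ has 1 consonant (> 0) → phonotactically illegal
we.rro — violates constraint (b): syllable 2 onset /rr/ has 2 consonants (> 1) → phonotactically illegal
zo — σ1 onset /z/, coda /∅/ ok → phonotactically legal
gu — σ1 onset /g/, coda /∅/ ok → phonotactically legal
Phonotactically legal: li, zo, gu → 3.

3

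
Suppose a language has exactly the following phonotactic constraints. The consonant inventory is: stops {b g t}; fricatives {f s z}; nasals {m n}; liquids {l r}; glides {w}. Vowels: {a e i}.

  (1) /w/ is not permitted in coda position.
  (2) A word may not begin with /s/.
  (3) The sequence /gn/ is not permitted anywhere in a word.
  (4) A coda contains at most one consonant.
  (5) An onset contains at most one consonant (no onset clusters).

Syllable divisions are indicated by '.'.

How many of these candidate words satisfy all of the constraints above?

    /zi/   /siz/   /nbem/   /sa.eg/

1

/zi/ — σ1 onset /z/, coda /∅/ ok → permitted
/siz/ — violates constraint 2: word begins with /s/ → not permitted
/nbem/ — violates constraint 5: syllable 1 onset /nb/ has 2 consonants (> 1) → not permitted
/sa.eg/ — violates constraint 2: word begins with /s/ → not permitted
Permitted: /zi/ → 1.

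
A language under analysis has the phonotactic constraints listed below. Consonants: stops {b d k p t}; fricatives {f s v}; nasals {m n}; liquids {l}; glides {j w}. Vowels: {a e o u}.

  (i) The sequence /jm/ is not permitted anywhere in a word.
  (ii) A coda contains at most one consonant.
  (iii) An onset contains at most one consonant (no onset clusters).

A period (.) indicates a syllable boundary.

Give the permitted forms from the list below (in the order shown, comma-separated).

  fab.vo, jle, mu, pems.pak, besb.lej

fab.vo — σ1 onset /f/, coda /b/ ok; σ2 onset /v/, coda /∅/ ok → permitted
jle — violates constraint (iii): syllable 1 onset /jl/ has 2 consonants (> 1) → not permitted
mu — σ1 onset /m/, coda /∅/ ok → permitted
pems.pak — violates constraint (ii): syllable 1 coda /ms/ has 2 consonants (> 1) → not permitted
besb.lej — violates constraint (ii): syllable 1 coda /sb/ has 2 consonants (> 1) → not permitted

fab.vo, mu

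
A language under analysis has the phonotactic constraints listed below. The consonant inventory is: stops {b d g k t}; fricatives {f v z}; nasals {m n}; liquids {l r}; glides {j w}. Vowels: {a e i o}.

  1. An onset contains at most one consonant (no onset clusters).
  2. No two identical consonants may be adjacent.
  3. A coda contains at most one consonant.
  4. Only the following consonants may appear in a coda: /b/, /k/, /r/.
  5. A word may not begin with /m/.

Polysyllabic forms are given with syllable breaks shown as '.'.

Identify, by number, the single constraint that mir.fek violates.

mir.fek: word begins with /m/.
This is a violation of constraint 5: "A word may not begin with /m/."
The remaining constraints (1, 2, 3, 4) are satisfied.

5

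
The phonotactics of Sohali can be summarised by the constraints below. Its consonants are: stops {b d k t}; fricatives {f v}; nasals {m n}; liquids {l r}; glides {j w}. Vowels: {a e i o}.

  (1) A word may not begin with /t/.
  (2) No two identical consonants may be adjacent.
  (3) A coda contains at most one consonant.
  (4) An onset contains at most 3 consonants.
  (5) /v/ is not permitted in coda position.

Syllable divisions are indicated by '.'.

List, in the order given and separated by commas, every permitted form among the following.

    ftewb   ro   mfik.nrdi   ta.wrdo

ftewb — violates constraint 3: syllable 1 coda /wb/ has 2 consonants (> 1) → not permitted
ro — σ1 onset /r/, coda /∅/ ok → permitted
mfik.nrdi — σ1 onset /mf/ (2C), coda /k/ ok; σ2 onset /nrd/ (3C), coda /∅/ ok → permitted
ta.wrdo — violates constraint 1: word begins with /t/ → not permitted

ro, mfik.nrdi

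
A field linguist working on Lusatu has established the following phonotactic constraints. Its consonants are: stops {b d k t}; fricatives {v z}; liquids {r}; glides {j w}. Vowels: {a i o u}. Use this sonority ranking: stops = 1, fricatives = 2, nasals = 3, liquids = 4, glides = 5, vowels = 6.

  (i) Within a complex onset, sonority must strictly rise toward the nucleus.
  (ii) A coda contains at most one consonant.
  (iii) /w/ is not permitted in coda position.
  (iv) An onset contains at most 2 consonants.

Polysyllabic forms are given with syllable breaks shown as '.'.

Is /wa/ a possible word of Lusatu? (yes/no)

yes

/wa/ — σ1 onset /w/, coda /∅/ ok → well-formed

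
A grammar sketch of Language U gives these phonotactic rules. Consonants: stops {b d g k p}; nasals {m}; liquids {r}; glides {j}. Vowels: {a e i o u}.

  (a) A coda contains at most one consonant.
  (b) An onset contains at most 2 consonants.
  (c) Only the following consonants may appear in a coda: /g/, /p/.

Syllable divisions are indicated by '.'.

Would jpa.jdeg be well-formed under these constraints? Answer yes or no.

jpa.jdeg — σ1 onset /jp/ (2C), coda /∅/ ok; σ2 onset /jd/ (2C), coda /g/ ok → well-formed

yes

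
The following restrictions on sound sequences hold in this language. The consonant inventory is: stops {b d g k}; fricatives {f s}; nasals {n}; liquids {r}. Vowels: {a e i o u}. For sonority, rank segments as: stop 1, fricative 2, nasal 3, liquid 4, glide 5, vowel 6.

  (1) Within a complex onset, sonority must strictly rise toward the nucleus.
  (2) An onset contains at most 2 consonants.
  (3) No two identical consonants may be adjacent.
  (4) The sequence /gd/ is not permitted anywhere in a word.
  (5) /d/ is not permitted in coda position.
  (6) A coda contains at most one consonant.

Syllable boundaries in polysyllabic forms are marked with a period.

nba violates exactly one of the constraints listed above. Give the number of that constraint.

1

nba: syllable 1 onset /nb/: /n/ (nasal, 3) → /b/ (stop, 1) does not rise.
This is a violation of constraint 1: "Within a complex onset, sonority must strictly rise toward the nucleus."
The remaining constraints (2, 3, 4, 5, 6) are satisfied.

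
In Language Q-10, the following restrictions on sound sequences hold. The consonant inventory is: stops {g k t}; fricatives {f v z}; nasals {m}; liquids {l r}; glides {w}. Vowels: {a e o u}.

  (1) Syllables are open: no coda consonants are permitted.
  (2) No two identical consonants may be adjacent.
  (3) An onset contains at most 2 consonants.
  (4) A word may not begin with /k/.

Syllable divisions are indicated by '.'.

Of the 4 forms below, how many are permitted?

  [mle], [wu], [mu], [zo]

[mle] — σ1 onset /ml/ (2C), coda /∅/ ok → permitted
[wu] — σ1 onset /w/, coda /∅/ ok → permitted
[mu] — σ1 onset /m/, coda /∅/ ok → permitted
[zo] — σ1 onset /z/, coda /∅/ ok → permitted
Permitted: [mle], [wu], [mu], [zo] → 4.

4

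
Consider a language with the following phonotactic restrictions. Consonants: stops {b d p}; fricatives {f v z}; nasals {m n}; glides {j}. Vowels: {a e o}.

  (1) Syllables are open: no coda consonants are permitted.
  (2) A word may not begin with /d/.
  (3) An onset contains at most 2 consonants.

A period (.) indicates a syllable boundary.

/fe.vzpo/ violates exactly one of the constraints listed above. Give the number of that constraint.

3

/fe.vzpo/: syllable 2 onset /vzp/ has 3 consonants (> 2).
This is a violation of constraint 3: "An onset contains at most 2 consonants."
The remaining constraints (1, 2) are satisfied.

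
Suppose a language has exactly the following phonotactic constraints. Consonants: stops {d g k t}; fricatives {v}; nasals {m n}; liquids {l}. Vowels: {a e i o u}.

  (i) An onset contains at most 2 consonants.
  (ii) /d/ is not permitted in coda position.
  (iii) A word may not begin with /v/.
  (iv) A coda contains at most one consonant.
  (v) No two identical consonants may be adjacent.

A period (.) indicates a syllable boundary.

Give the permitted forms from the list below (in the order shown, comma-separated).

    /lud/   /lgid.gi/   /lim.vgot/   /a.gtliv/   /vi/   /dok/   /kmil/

/lim.vgot/, /dok/, /kmil/

/lud/ — violates constraint (ii): syllable 1 coda contains /d/ → not permitted
/lgid.gi/ — violates constraint (ii): syllable 1 coda contains /d/ → not permitted
/lim.vgot/ — σ1 onset /l/, coda /m/ ok; σ2 onset /vg/ (2C), coda /t/ ok → permitted
/a.gtliv/ — violates constraint (i): syllable 2 onset /gtl/ has 3 consonants (> 2) → not permitted
/vi/ — violates constraint (iii): word begins with /v/ → not permitted
/dok/ — σ1 onset /d/, coda /k/ ok → permitted
/kmil/ — σ1 onset /km/ (2C), coda /l/ ok → permitted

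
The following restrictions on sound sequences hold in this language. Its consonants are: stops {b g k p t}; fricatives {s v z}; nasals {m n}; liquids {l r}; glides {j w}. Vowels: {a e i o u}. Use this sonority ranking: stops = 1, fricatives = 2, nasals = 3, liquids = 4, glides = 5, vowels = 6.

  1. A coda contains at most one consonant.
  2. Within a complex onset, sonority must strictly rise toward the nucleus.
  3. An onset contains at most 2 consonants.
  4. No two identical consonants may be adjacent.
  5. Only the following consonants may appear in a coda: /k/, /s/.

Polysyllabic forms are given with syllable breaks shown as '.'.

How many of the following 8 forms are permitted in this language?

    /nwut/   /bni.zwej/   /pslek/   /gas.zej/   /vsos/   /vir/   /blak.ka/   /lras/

0

/nwut/ — violates constraint 5: syllable 1 coda contains /t/, which is not a licensed coda consonant → not permitted
/bni.zwej/ — violates constraint 5: syllable 2 coda contains /j/, which is not a licensed coda consonant → not permitted
/pslek/ — violates constraint 3: syllable 1 onset /psl/ has 3 consonants (> 2) → not permitted
/gas.zej/ — violates constraint 5: syllable 2 coda contains /j/, which is not a licensed coda consonant → not permitted
/vsos/ — violates constraint 2: syllable 1 onset /vs/: /v/ (fricative, 2) → /s/ (fricative, 2) does not rise → not permitted
/vir/ — violates constraint 5: syllable 1 coda contains /r/, which is not a licensed coda consonant → not permitted
/blak.ka/ — violates constraint 4: adjacent identical consonants /kk/ → not permitted
/lras/ — violates constraint 2: syllable 1 onset /lr/: /l/ (liquid, 4) → /r/ (liquid, 4) does not rise → not permitted
No form is permitted → 0.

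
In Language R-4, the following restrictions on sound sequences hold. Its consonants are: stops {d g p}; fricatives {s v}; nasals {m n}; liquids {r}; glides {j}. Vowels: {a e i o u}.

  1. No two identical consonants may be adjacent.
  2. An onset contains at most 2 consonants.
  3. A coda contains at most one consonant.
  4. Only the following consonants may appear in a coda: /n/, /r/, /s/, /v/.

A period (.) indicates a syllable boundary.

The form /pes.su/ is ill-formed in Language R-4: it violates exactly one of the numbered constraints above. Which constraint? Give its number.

/pes.su/: adjacent identical consonants /ss/.
This is a violation of constraint 1: "No two identical consonants may be adjacent."
The remaining constraints (2, 3, 4) are satisfied.

1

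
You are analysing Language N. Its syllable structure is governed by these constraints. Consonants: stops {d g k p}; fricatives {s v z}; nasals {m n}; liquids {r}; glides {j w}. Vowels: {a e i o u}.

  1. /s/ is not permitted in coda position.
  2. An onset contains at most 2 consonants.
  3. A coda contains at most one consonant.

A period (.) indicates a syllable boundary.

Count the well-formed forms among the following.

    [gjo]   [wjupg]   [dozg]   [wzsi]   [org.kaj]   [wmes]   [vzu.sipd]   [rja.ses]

[gjo] — σ1 onset /gj/ (2C), coda /∅/ ok → well-formed
[wjupg] — violates constraint 3: syllable 1 coda /pg/ has 2 consonants (> 1) → ill-formed
[dozg] — violates constraint 3: syllable 1 coda /zg/ has 2 consonants (> 1) → ill-formed
[wzsi] — violates constraint 2: syllable 1 onset /wzs/ has 3 consonants (> 2) → ill-formed
[org.kaj] — violates constraint 3: syllable 1 coda /rg/ has 2 consonants (> 1) → ill-formed
[wmes] — violates constraint 1: syllable 1 coda contains /s/ → ill-formed
[vzu.sipd] — violates constraint 3: syllable 2 coda /pd/ has 2 consonants (> 1) → ill-formed
[rja.ses] — violates constraint 1: syllable 2 coda contains /s/ → ill-formed
Well-formed: [gjo] → 1.

1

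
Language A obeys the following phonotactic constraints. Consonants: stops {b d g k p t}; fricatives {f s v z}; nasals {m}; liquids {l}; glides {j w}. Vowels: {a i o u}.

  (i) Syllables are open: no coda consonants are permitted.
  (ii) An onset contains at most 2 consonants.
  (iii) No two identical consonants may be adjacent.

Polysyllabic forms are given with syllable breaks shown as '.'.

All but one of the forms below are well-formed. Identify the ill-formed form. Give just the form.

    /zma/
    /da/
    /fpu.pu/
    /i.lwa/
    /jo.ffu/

/zma/ — σ1 onset /zm/ (2C), coda /∅/ ok → well-formed
/da/ — σ1 onset /d/, coda /∅/ ok → well-formed
/fpu.pu/ — σ1 onset /fp/ (2C), coda /∅/ ok; σ2 onset /p/, coda /∅/ ok → well-formed
/i.lwa/ — σ1 onset /∅/, coda /∅/ ok; σ2 onset /lw/ (2C), coda /∅/ ok → well-formed
/jo.ffu/ — violates constraint (iii): adjacent identical consonants /ff/ → ill-formed

/jo.ffu/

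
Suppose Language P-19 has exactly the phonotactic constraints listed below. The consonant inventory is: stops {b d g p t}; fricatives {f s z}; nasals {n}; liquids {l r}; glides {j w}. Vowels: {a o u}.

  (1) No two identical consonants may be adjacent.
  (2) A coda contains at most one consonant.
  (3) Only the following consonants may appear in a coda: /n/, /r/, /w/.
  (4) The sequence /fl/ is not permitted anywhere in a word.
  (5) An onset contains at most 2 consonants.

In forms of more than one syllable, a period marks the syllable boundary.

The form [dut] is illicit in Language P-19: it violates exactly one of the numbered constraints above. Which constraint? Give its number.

3

[dut]: syllable 1 coda contains /t/, which is not a licensed coda consonant.
This is a violation of constraint 3: "Only the following consonants may appear in a coda: /n/, /r/, /w/."
The remaining constraints (1, 2, 4, 5) are satisfied.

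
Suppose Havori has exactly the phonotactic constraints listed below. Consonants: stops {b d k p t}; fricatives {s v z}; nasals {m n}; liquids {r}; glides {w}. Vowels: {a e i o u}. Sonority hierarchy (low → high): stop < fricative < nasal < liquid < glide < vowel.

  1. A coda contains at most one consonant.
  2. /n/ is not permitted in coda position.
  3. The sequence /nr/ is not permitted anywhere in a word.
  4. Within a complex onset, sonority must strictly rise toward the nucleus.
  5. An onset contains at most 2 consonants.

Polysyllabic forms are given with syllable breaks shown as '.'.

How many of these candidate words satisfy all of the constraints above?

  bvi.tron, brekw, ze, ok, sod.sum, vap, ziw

bvi.tron — violates constraint 2: syllable 2 coda contains /n/ → illicit
brekw — violates constraint 1: syllable 1 coda /kw/ has 2 consonants (> 1) → illicit
ze — σ1 onset /z/, coda /∅/ ok → licit
ok — σ1 onset /∅/, coda /k/ ok → licit
sod.sum — σ1 onset /s/, coda /d/ ok; σ2 onset /s/, coda /m/ ok → licit
vap — σ1 onset /v/, coda /p/ ok → licit
ziw — σ1 onset /z/, coda /w/ ok → licit
Licit: ze, ok, sod.sum, vap, ziw → 5.

5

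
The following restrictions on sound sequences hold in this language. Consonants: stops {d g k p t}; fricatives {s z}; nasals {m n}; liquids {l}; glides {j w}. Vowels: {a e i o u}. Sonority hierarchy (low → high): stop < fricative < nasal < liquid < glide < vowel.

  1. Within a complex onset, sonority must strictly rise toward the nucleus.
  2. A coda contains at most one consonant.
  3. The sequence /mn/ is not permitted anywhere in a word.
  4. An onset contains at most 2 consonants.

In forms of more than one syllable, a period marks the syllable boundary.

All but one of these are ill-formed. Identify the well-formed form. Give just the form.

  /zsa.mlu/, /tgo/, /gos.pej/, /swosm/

/gos.pej/

/zsa.mlu/ — violates constraint 1: syllable 1 onset /zs/: /z/ (fricative, 2) → /s/ (fricative, 2) does not rise → ill-formed
/tgo/ — violates constraint 1: syllable 1 onset /tg/: /t/ (stop, 1) → /g/ (stop, 1) does not rise → ill-formed
/gos.pej/ — σ1 onset /g/, coda /s/ ok; σ2 onset /p/, coda /j/ ok → well-formed
/swosm/ — violates constraint 2: syllable 1 coda /sm/ has 2 consonants (> 1) → ill-formed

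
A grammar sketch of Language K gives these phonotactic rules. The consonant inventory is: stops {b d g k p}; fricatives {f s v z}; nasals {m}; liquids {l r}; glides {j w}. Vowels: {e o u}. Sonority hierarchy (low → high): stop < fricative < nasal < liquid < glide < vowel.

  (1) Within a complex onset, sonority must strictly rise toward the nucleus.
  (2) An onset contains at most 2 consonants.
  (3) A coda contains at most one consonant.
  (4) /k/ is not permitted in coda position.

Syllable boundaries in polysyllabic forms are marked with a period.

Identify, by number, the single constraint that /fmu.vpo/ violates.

1

/fmu.vpo/: syllable 2 onset /vp/: /v/ (fricative, 2) → /p/ (stop, 1) does not rise.
This is a violation of constraint 1: "Within a complex onset, sonority must strictly rise toward the nucleus."
The remaining constraints (2, 3, 4) are satisfied.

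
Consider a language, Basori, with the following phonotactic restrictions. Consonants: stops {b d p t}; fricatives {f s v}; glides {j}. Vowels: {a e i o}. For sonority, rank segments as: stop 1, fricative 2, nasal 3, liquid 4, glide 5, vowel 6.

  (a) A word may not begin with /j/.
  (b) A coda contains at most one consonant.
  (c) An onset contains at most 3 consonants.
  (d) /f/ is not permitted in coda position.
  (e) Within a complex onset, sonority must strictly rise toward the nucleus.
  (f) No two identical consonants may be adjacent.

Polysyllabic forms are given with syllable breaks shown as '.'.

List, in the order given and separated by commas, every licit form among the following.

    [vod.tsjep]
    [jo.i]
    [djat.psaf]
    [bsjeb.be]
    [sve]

[vod.tsjep]

[vod.tsjep] — σ1 onset /v/, coda /d/ ok; σ2 onset /tsj/ (1→2→5 rises), coda /p/ ok → licit
[jo.i] — violates constraint (a): word begins with /j/ → illicit
[djat.psaf] — violates constraint (d): syllable 2 coda contains /f/ → illicit
[bsjeb.be] — violates constraint (f): adjacent identical consonants /bb/ → illicit
[sve] — violates constraint (e): syllable 1 onset /sv/: /s/ (fricative, 2) → /v/ (fricative, 2) does not rise → illicit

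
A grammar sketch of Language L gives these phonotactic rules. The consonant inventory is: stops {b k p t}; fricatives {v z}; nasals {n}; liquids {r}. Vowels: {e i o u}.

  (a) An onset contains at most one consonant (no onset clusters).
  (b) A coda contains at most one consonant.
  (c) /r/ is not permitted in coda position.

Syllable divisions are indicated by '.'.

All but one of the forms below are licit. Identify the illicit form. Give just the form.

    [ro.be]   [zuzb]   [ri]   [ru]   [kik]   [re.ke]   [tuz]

[ro.be] — σ1 onset /r/, coda /∅/ ok; σ2 onset /b/, coda /∅/ ok → licit
[zuzb] — violates constraint (b): syllable 1 coda /zb/ has 2 consonants (> 1) → illicit
[ri] — σ1 onset /r/, coda /∅/ ok → licit
[ru] — σ1 onset /r/, coda /∅/ ok → licit
[kik] — σ1 onset /k/, coda /k/ ok → licit
[re.ke] — σ1 onset /r/, coda /∅/ ok; σ2 onset /k/, coda /∅/ ok → licit
[tuz] — σ1 onset /t/, coda /z/ ok → licit

[zuzb]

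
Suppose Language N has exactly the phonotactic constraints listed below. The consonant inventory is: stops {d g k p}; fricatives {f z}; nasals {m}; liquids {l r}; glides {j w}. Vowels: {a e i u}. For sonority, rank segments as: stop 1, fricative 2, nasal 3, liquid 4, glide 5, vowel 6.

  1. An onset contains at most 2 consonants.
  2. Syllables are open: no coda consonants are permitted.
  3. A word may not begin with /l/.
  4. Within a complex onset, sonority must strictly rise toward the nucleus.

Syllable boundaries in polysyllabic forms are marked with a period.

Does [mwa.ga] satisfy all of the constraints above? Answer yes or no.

yes

[mwa.ga] — σ1 onset /mw/ (3→5 rises), coda /∅/ ok; σ2 onset /g/, coda /∅/ ok → well-formed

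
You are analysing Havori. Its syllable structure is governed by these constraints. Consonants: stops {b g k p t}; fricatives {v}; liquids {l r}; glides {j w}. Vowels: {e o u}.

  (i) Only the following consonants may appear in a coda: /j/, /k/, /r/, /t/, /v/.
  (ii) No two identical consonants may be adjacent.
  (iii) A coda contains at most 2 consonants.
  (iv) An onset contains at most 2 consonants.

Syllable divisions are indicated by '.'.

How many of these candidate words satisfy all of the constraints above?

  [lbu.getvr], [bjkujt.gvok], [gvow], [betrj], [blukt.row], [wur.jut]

[lbu.getvr] — violates constraint (iii): syllable 2 coda /tvr/ has 3 consonants (> 2) → ill-formed
[bjkujt.gvok] — violates constraint (iv): syllable 1 onset /bjk/ has 3 consonants (> 2) → ill-formed
[gvow] — violates constraint (i): syllable 1 coda contains /w/, which is not a licensed coda consonant → ill-formed
[betrj] — violates constraint (iii): syllable 1 coda /trj/ has 3 consonants (> 2) → ill-formed
[blukt.row] — violates constraint (i): syllable 2 coda contains /w/, which is not a licensed coda consonant → ill-formed
[wur.jut] — σ1 onset /w/, coda /r/ ok; σ2 onset /j/, coda /t/ ok → well-formed
Well-formed: [wur.jut] → 1.

1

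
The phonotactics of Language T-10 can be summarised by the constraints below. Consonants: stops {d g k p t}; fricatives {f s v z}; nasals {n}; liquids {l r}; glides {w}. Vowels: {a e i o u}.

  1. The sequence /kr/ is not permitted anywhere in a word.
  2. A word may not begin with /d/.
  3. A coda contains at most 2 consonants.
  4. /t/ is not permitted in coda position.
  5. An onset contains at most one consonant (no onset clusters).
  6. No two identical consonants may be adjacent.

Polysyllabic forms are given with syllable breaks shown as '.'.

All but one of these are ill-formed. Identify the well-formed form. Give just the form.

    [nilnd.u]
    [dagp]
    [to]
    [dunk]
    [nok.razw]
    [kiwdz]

[nilnd.u] — violates constraint 3: syllable 1 coda /lnd/ has 3 consonants (> 2) → ill-formed
[dagp] — violates constraint 2: word begins with /d/ → ill-formed
[to] — σ1 onset /t/, coda /∅/ ok → well-formed
[dunk] — violates constraint 2: word begins with /d/ → ill-formed
[nok.razw] — violates constraint 1: contains banned sequence /kr/ → ill-formed
[kiwdz] — violates constraint 3: syllable 1 coda /wdz/ has 3 consonants (> 2) → ill-formed

[to]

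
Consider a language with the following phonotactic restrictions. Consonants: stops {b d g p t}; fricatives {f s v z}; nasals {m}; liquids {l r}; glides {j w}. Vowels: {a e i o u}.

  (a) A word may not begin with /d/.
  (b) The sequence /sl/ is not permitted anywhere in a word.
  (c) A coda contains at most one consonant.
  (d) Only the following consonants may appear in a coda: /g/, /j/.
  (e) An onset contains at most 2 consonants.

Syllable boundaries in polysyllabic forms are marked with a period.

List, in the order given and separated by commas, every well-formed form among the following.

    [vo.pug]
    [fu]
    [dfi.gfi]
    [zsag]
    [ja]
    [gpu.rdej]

[vo.pug], [fu], [zsag], [ja], [gpu.rdej]

[vo.pug] — σ1 onset /v/, coda /∅/ ok; σ2 onset /p/, coda /g/ ok → well-formed
[fu] — σ1 onset /f/, coda /∅/ ok → well-formed
[dfi.gfi] — violates constraint (a): word begins with /d/ → ill-formed
[zsag] — σ1 onset /zs/ (2C), coda /g/ ok → well-formed
[ja] — σ1 onset /j/, coda /∅/ ok → well-formed
[gpu.rdej] — σ1 onset /gp/ (2C), coda /∅/ ok; σ2 onset /rd/ (2C), coda /j/ ok → well-formed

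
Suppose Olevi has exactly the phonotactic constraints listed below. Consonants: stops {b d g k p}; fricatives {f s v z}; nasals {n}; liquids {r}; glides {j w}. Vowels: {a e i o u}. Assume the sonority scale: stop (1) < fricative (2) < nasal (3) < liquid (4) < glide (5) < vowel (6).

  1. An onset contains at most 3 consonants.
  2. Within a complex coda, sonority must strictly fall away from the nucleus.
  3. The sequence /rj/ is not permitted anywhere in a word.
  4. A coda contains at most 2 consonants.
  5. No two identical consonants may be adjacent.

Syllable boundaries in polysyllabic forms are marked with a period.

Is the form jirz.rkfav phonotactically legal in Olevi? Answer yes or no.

jirz.rkfav — σ1 onset /j/, coda /rz/ (4→2 falls) ok; σ2 onset /rkf/ (3C), coda /v/ ok → phonotactically legal

yes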